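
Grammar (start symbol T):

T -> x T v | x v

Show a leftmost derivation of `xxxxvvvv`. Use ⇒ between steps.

T ⇒ xTv ⇒ xxTvv ⇒ xxxTvvv ⇒ xxxxvvvv

T ⇒ xTv   [T -> x T v]
xTv ⇒ xxTvv   [T -> x T v]
xxTvv ⇒ xxxTvvv   [T -> x T v]
xxxTvvv ⇒ xxxxvvvv   [T -> x v]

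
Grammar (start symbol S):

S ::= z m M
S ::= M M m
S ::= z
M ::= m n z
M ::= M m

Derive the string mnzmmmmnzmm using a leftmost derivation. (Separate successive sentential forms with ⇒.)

S ⇒ MMm   [S ::= M M m]
MMm ⇒ MmMm   [M ::= M m]
MmMm ⇒ MmmMm   [M ::= M m]
MmmMm ⇒ MmmmMm   [M ::= M m]
MmmmMm ⇒ mnzmmmMm   [M ::= m n z]
mnzmmmMm ⇒ mnzmmmMmm   [M ::= M m]
mnzmmmMmm ⇒ mnzmmmmnzmm   [M ::= m n z]

S ⇒ MMm ⇒ MmMm ⇒ MmmMm ⇒ MmmmMm ⇒ mnzmmmMm ⇒ mnzmmmMmm ⇒ mnzmmmmnzmm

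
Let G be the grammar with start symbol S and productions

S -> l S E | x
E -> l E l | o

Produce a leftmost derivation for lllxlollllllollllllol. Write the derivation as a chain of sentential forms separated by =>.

S => lSE   [S -> l S E]
lSE => llSEE   [S -> l S E]
llSEE => lllSEEE   [S -> l S E]
lllSEEE => lllxEEE   [S -> x]
lllxEEE => lllxlElEE   [E -> l E l]
lllxlElEE => lllxlolEE   [E -> o]
lllxlolEE => lllxlollElE   [E -> l E l]
lllxlollElE => lllxlolllEllE   [E -> l E l]
lllxlolllEllE => lllxlollllElllE   [E -> l E l]
lllxlollllElllE => lllxlolllllEllllE   [E -> l E l]
lllxlolllllEllllE => lllxlollllllElllllE   [E -> l E l]
lllxlollllllElllllE => lllxlollllllolllllE   [E -> o]
lllxlollllllolllllE => lllxlollllllollllllEl   [E -> l E l]
lllxlollllllollllllEl => lllxlollllllollllllol   [E -> o]

S => lSE => llSEE => lllSEEE => lllxEEE => lllxlElEE => lllxlolEE => lllxlollElE => lllxlolllEllE => lllxlollllElllE => lllxlolllllEllllE => lllxlollllllElllllE => lllxlollllllolllllE => lllxlollllllollllllEl => lllxlollllllollllllol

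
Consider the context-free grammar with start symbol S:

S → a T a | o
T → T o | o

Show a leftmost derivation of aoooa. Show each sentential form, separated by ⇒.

S ⇒ aTa ⇒ aToa ⇒ aTooa ⇒ aoooa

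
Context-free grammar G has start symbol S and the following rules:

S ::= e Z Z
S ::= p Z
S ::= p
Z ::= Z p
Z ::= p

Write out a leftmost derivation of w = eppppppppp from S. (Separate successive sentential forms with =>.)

S=>eZZ=>eZpZ=>eZppZ=>eZpppZ=>eZppppZ=>eZpppppZ=>eppppppZ=>eppppppZp=>eppppppZpp=>eppppppppp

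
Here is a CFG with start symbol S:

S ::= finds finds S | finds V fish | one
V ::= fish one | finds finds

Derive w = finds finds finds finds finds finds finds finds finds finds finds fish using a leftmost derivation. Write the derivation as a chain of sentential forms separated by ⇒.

S ⇒ finds finds S ⇒ finds finds finds finds S ⇒ finds finds finds finds finds finds S ⇒ finds finds finds finds finds finds finds finds S ⇒ finds finds finds finds finds finds finds finds finds V fish ⇒ finds finds finds finds finds finds finds finds finds finds finds fish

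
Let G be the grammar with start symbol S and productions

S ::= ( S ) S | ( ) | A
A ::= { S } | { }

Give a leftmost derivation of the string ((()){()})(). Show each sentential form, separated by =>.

S => (S)S   [S ::= ( S ) S]
(S)S => ((S)S)S   [S ::= ( S ) S]
((S)S)S => ((())S)S   [S ::= ( )]
((())S)S => ((())A)S   [S ::= A]
((())A)S => ((()){S})S   [A ::= { S }]
((()){S})S => ((()){()})S   [S ::= ( )]
((()){()})S => ((()){()})()   [S ::= ( )]

S => (S)S => ((S)S)S => ((())S)S => ((())A)S => ((()){S})S => ((()){()})S => ((()){()})()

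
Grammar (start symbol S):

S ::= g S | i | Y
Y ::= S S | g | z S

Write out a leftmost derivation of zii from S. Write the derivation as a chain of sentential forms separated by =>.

S=>Y=>zS=>zY=>zSS=>ziS=>zii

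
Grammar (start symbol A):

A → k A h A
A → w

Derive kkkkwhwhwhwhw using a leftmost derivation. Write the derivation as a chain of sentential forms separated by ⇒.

A ⇒ kAhA   [A → k A h A]
kAhA ⇒ kkAhAhA   [A → k A h A]
kkAhAhA ⇒ kkkAhAhAhA   [A → k A h A]
kkkAhAhAhA ⇒ kkkkAhAhAhAhA   [A → k A h A]
kkkkAhAhAhAhA ⇒ kkkkwhAhAhAhA   [A → w]
kkkkwhAhAhAhA ⇒ kkkkwhwhAhAhA   [A → w]
kkkkwhwhAhAhA ⇒ kkkkwhwhwhAhA   [A → w]
kkkkwhwhwhAhA ⇒ kkkkwhwhwhwhA   [A → w]
kkkkwhwhwhwhA ⇒ kkkkwhwhwhwhw   [A → w]

A⇒kAhA⇒kkAhAhA⇒kkkAhAhAhA⇒kkkkAhAhAhAhA⇒kkkkwhAhAhAhA⇒kkkkwhwhAhAhA⇒kkkkwhwhwhAhA⇒kkkkwhwhwhwhA⇒kkkkwhwhwhwhw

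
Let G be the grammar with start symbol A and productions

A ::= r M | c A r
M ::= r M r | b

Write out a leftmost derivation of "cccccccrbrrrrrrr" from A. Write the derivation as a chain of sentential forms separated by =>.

A=>cAr=>ccArr=>cccArrr=>ccccArrrr=>cccccArrrrr=>ccccccArrrrrr=>cccccccArrrrrrr=>cccccccrMrrrrrrr=>cccccccrbrrrrrrr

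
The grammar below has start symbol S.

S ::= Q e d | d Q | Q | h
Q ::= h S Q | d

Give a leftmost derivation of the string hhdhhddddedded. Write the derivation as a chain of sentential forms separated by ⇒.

S⇒Qed⇒hSQed⇒hQedQed⇒hhSQedQed⇒hhdQQedQed⇒hhdhSQQedQed⇒hhdhQQQedQed⇒hhdhhSQQQedQed⇒hhdhhQQQQedQed⇒hhdhhdQQQedQed⇒hhdhhddQQedQed⇒hhdhhdddQedQed⇒hhdhhddddedQed⇒hhdhhddddedded

S ⇒ Qed   [S ::= Q e d]
Qed ⇒ hSQed   [Q ::= h S Q]
hSQed ⇒ hQedQed   [S ::= Q e d]
hQedQed ⇒ hhSQedQed   [Q ::= h S Q]
hhSQedQed ⇒ hhdQQedQed   [S ::= d Q]
hhdQQedQed ⇒ hhdhSQQedQed   [Q ::= h S Q]
hhdhSQQedQed ⇒ hhdhQQQedQed   [S ::= Q]
hhdhQQQedQed ⇒ hhdhhSQQQedQed   [Q ::= h S Q]
hhdhhSQQQedQed ⇒ hhdhhQQQQedQed   [S ::= Q]
hhdhhQQQQedQed ⇒ hhdhhdQQQedQed   [Q ::= d]
hhdhhdQQQedQed ⇒ hhdhhddQQedQed   [Q ::= d]
hhdhhddQQedQed ⇒ hhdhhdddQedQed   [Q ::= d]
hhdhhdddQedQed ⇒ hhdhhddddedQed   [Q ::= d]
hhdhhddddedQed ⇒ hhdhhddddedded   [Q ::= d]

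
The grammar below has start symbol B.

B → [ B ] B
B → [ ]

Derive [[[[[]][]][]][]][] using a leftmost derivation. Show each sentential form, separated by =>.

B=>[B]B=>[[B]B]B=>[[[B]B]B]B=>[[[[B]B]B]B]B=>[[[[[]]B]B]B]B=>[[[[[]][]]B]B]B=>[[[[[]][]][]]B]B=>[[[[[]][]][]][]]B=>[[[[[]][]][]][]][]

B => [B]B   [B → [ B ] B]
[B]B => [[B]B]B   [B → [ B ] B]
[[B]B]B => [[[B]B]B]B   [B → [ B ] B]
[[[B]B]B]B => [[[[B]B]B]B]B   [B → [ B ] B]
[[[[B]B]B]B]B => [[[[[]]B]B]B]B   [B → [ ]]
[[[[[]]B]B]B]B => [[[[[]][]]B]B]B   [B → [ ]]
[[[[[]][]]B]B]B => [[[[[]][]][]]B]B   [B → [ ]]
[[[[[]][]][]]B]B => [[[[[]][]][]][]]B   [B → [ ]]
[[[[[]][]][]][]]B => [[[[[]][]][]][]][]   [B → [ ]]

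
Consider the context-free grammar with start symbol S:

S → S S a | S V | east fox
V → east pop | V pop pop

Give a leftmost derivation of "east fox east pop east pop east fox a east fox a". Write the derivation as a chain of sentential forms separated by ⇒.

S ⇒ S S a   [S → S S a]
S S a ⇒ S S a S a   [S → S S a]
S S a S a ⇒ S V S a S a   [S → S V]
S V S a S a ⇒ S V V S a S a   [S → S V]
S V V S a S a ⇒ east fox V V S a S a   [S → east fox]
east fox V V S a S a ⇒ east fox east pop V S a S a   [V → east pop]
east fox east pop V S a S a ⇒ east fox east pop east pop S a S a   [V → east pop]
east fox east pop east pop S a S a ⇒ east fox east pop east pop east fox a S a   [S → east fox]
east fox east pop east pop east fox a S a ⇒ east fox east pop east pop east fox a east fox a   [S → east fox]

S ⇒ S S a ⇒ S S a S a ⇒ S V S a S a ⇒ S V V S a S a ⇒ east fox V V S a S a ⇒ east fox east pop V S a S a ⇒ east fox east pop east pop S a S a ⇒ east fox east pop east pop east fox a S a ⇒ east fox east pop east pop east fox a east fox a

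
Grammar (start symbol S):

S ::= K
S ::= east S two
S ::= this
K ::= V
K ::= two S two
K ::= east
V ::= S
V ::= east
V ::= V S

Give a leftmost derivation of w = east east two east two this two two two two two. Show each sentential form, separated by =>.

S => east S two => east east S two two => east east K two two => east east two S two two two => east east two east S two two two two => east east two east K two two two two => east east two east two S two two two two two => east east two east two this two two two two two

S => east S two   [S ::= east S two]
east S two => east east S two two   [S ::= east S two]
east east S two two => east east K two two   [S ::= K]
east east K two two => east east two S two two two   [K ::= two S two]
east east two S two two two => east east two east S two two two two   [S ::= east S two]
east east two east S two two two two => east east two east K two two two two   [S ::= K]
east east two east K two two two two => east east two east two S two two two two two   [K ::= two S two]
east east two east two S two two two two two => east east two east two this two two two two two   [S ::= this]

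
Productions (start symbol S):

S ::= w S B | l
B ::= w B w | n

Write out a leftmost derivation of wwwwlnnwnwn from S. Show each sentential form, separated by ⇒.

S⇒wSB⇒wwSBB⇒wwwSBBB⇒wwwwSBBBB⇒wwwwlBBBB⇒wwwwlnBBB⇒wwwwlnnBB⇒wwwwlnnwBwB⇒wwwwlnnwnwB⇒wwwwlnnwnwn

S ⇒ wSB   [S ::= w S B]
wSB ⇒ wwSBB   [S ::= w S B]
wwSBB ⇒ wwwSBBB   [S ::= w S B]
wwwSBBB ⇒ wwwwSBBBB   [S ::= w S B]
wwwwSBBBB ⇒ wwwwlBBBB   [S ::= l]
wwwwlBBBB ⇒ wwwwlnBBB   [B ::= n]
wwwwlnBBB ⇒ wwwwlnnBB   [B ::= n]
wwwwlnnBB ⇒ wwwwlnnwBwB   [B ::= w B w]
wwwwlnnwBwB ⇒ wwwwlnnwnwB   [B ::= n]
wwwwlnnwnwB ⇒ wwwwlnnwnwn   [B ::= n]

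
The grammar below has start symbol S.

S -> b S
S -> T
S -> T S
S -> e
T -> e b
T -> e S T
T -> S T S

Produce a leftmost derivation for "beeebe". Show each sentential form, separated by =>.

S => bS => bTS => beSTS => beeTS => beeebS => beeebe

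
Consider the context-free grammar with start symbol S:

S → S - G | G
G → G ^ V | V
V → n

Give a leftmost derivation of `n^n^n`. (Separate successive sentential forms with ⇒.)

S⇒G⇒G^V⇒G^V^V⇒V^V^V⇒n^V^V⇒n^n^V⇒n^n^n

S ⇒ G   [S → G]
G ⇒ G^V   [G → G ^ V]
G^V ⇒ G^V^V   [G → G ^ V]
G^V^V ⇒ V^V^V   [G → V]
V^V^V ⇒ n^V^V   [V → n]
n^V^V ⇒ n^n^V   [V → n]
n^n^V ⇒ n^n^n   [V → n]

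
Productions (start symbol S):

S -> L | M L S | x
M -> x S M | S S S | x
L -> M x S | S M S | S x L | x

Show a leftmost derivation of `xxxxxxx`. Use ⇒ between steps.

S ⇒ MLS ⇒ xSMLS ⇒ xLMLS ⇒ xSxLMLS ⇒ xxxLMLS ⇒ xxxxMLS ⇒ xxxxxLS ⇒ xxxxxxS ⇒ xxxxxxx

S ⇒ MLS   [S -> M L S]
MLS ⇒ xSMLS   [M -> x S M]
xSMLS ⇒ xLMLS   [S -> L]
xLMLS ⇒ xSxLMLS   [L -> S x L]
xSxLMLS ⇒ xxxLMLS   [S -> x]
xxxLMLS ⇒ xxxxMLS   [L -> x]
xxxxMLS ⇒ xxxxxLS   [M -> x]
xxxxxLS ⇒ xxxxxxS   [L -> x]
xxxxxxS ⇒ xxxxxxx   [S -> x]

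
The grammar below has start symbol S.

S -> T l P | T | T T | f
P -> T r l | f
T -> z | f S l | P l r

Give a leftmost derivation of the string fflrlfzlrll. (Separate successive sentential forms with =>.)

S => T   [S -> T]
T => fSl   [T -> f S l]
fSl => fTlPl   [S -> T l P]
fTlPl => fPlrlPl   [T -> P l r]
fPlrlPl => fflrlPl   [P -> f]
fflrlPl => fflrlTrll   [P -> T r l]
fflrlTrll => fflrlfSlrll   [T -> f S l]
fflrlfSlrll => fflrlfTlrll   [S -> T]
fflrlfTlrll => fflrlfzlrll   [T -> z]

S => T => fSl => fTlPl => fPlrlPl => fflrlPl => fflrlTrll => fflrlfSlrll => fflrlfTlrll => fflrlfzlrll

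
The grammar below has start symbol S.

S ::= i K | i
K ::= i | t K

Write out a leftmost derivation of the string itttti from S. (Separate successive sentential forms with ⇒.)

S ⇒ iK   [S ::= i K]
iK ⇒ itK   [K ::= t K]
itK ⇒ ittK   [K ::= t K]
ittK ⇒ itttK   [K ::= t K]
itttK ⇒ ittttK   [K ::= t K]
ittttK ⇒ itttti   [K ::= i]

S ⇒ iK ⇒ itK ⇒ ittK ⇒ itttK ⇒ ittttK ⇒ itttti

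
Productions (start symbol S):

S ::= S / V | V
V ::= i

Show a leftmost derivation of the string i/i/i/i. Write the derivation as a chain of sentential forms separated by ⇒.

S ⇒ S/V ⇒ S/V/V ⇒ S/V/V/V ⇒ V/V/V/V ⇒ i/V/V/V ⇒ i/i/V/V ⇒ i/i/i/V ⇒ i/i/i/i

S ⇒ S/V   [S ::= S / V]
S/V ⇒ S/V/V   [S ::= S / V]
S/V/V ⇒ S/V/V/V   [S ::= S / V]
S/V/V/V ⇒ V/V/V/V   [S ::= V]
V/V/V/V ⇒ i/V/V/V   [V ::= i]
i/V/V/V ⇒ i/i/V/V   [V ::= i]
i/i/V/V ⇒ i/i/i/V   [V ::= i]
i/i/i/V ⇒ i/i/i/i   [V ::= i]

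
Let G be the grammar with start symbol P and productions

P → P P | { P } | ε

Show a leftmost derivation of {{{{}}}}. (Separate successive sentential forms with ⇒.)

P⇒PP⇒PPP⇒{P}PP⇒{{P}}PP⇒{{{P}}}PP⇒{{{{P}}}}PP⇒{{{{}}}}PP⇒{{{{}}}}P⇒{{{{}}}}

P ⇒ PP   [P → P P]
PP ⇒ PPP   [P → P P]
PPP ⇒ {P}PP   [P → { P }]
{P}PP ⇒ {{P}}PP   [P → { P }]
{{P}}PP ⇒ {{{P}}}PP   [P → { P }]
{{{P}}}PP ⇒ {{{{P}}}}PP   [P → { P }]
{{{{P}}}}PP ⇒ {{{{}}}}PP   [P → ε]
{{{{}}}}PP ⇒ {{{{}}}}P   [P → ε]
{{{{}}}}P ⇒ {{{{}}}}   [P → ε]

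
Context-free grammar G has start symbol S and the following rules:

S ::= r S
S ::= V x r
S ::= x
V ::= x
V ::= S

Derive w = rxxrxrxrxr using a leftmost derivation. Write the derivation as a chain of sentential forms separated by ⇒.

S ⇒ Vxr   [S ::= V x r]
Vxr ⇒ Sxr   [V ::= S]
Sxr ⇒ Vxrxr   [S ::= V x r]
Vxrxr ⇒ Sxrxr   [V ::= S]
Sxrxr ⇒ rSxrxr   [S ::= r S]
rSxrxr ⇒ rVxrxrxr   [S ::= V x r]
rVxrxrxr ⇒ rSxrxrxr   [V ::= S]
rSxrxrxr ⇒ rVxrxrxrxr   [S ::= V x r]
rVxrxrxrxr ⇒ rSxrxrxrxr   [V ::= S]
rSxrxrxrxr ⇒ rxxrxrxrxr   [S ::= x]

S ⇒ Vxr ⇒ Sxr ⇒ Vxrxr ⇒ Sxrxr ⇒ rSxrxr ⇒ rVxrxrxr ⇒ rSxrxrxr ⇒ rVxrxrxrxr ⇒ rSxrxrxrxr ⇒ rxxrxrxrxr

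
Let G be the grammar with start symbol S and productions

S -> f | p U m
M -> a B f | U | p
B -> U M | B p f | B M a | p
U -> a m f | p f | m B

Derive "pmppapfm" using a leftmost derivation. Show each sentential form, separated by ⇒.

S ⇒ pUm ⇒ pmBm ⇒ pmBpfm ⇒ pmBMapfm ⇒ pmpMapfm ⇒ pmppapfm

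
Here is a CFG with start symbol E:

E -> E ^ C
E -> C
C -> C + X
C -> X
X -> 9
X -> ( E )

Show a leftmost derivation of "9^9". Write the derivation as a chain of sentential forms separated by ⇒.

E ⇒ E^C   [E -> E ^ C]
E^C ⇒ C^C   [E -> C]
C^C ⇒ X^C   [C -> X]
X^C ⇒ 9^C   [X -> 9]
9^C ⇒ 9^X   [C -> X]
9^X ⇒ 9^9   [X -> 9]

E ⇒ E^C ⇒ C^C ⇒ X^C ⇒ 9^C ⇒ 9^X ⇒ 9^9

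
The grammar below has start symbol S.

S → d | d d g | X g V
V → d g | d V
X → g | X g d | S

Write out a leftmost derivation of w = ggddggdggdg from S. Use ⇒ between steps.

S ⇒ XgV   [S → X g V]
XgV ⇒ SgV   [X → S]
SgV ⇒ XgVgV   [S → X g V]
XgVgV ⇒ SgVgV   [X → S]
SgVgV ⇒ XgVgVgV   [S → X g V]
XgVgVgV ⇒ ggVgVgV   [X → g]
ggVgVgV ⇒ ggdVgVgV   [V → d V]
ggdVgVgV ⇒ ggddggVgV   [V → d g]
ggddggVgV ⇒ ggddggdggV   [V → d g]
ggddggdggV ⇒ ggddggdggdg   [V → d g]

S⇒XgV⇒SgV⇒XgVgV⇒SgVgV⇒XgVgVgV⇒ggVgVgV⇒ggdVgVgV⇒ggddggVgV⇒ggddggdggV⇒ggddggdggdg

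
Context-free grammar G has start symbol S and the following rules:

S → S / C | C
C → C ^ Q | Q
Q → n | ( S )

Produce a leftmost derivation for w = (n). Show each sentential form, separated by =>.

S=>C=>Q=>(S)=>(C)=>(Q)=>(n)

S => C   [S → C]
C => Q   [C → Q]
Q => (S)   [Q → ( S )]
(S) => (C)   [S → C]
(C) => (Q)   [C → Q]
(Q) => (n)   [Q → n]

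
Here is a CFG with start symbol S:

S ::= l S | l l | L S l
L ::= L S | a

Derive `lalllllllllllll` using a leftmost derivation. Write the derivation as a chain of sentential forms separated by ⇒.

S ⇒ lS   [S ::= l S]
lS ⇒ lLSl   [S ::= L S l]
lLSl ⇒ lLSSl   [L ::= L S]
lLSSl ⇒ lLSSSl   [L ::= L S]
lLSSSl ⇒ lLSSSSl   [L ::= L S]
lLSSSSl ⇒ lLSSSSSl   [L ::= L S]
lLSSSSSl ⇒ lLSSSSSSl   [L ::= L S]
lLSSSSSSl ⇒ laSSSSSSl   [L ::= a]
laSSSSSSl ⇒ lallSSSSSl   [S ::= l l]
lallSSSSSl ⇒ lallllSSSSl   [S ::= l l]
lallllSSSSl ⇒ lallllllSSSl   [S ::= l l]
lallllllSSSl ⇒ lallllllllSSl   [S ::= l l]
lallllllllSSl ⇒ lallllllllllSl   [S ::= l l]
lallllllllllSl ⇒ lalllllllllllll   [S ::= l l]

S⇒lS⇒lLSl⇒lLSSl⇒lLSSSl⇒lLSSSSl⇒lLSSSSSl⇒lLSSSSSSl⇒laSSSSSSl⇒lallSSSSSl⇒lallllSSSSl⇒lallllllSSSl⇒lallllllllSSl⇒lallllllllllSl⇒lalllllllllllll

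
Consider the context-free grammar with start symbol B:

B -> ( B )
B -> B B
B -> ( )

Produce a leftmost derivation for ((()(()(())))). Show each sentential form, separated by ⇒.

B⇒(B)⇒((B))⇒((BB))⇒((()B))⇒((()(B)))⇒((()(BB)))⇒((()(()B)))⇒((()(()(B))))⇒((()(()(()))))

B ⇒ (B)   [B -> ( B )]
(B) ⇒ ((B))   [B -> ( B )]
((B)) ⇒ ((BB))   [B -> B B]
((BB)) ⇒ ((()B))   [B -> ( )]
((()B)) ⇒ ((()(B)))   [B -> ( B )]
((()(B))) ⇒ ((()(BB)))   [B -> B B]
((()(BB))) ⇒ ((()(()B)))   [B -> ( )]
((()(()B))) ⇒ ((()(()(B))))   [B -> ( B )]
((()(()(B)))) ⇒ ((()(()(()))))   [B -> ( )]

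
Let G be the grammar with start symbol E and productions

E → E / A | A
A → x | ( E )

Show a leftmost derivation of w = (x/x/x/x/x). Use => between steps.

E => A => (E) => (E/A) => (E/A/A) => (E/A/A/A) => (E/A/A/A/A) => (A/A/A/A/A) => (x/A/A/A/A) => (x/x/A/A/A) => (x/x/x/A/A) => (x/x/x/x/A) => (x/x/x/x/x)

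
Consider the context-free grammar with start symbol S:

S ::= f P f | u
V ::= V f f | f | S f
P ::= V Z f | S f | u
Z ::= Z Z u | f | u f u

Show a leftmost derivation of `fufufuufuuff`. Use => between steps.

S => fPf   [S ::= f P f]
fPf => fVZff   [P ::= V Z f]
fVZff => fSfZff   [V ::= S f]
fSfZff => fufZff   [S ::= u]
fufZff => fufZZuff   [Z ::= Z Z u]
fufZZuff => fufufuZuff   [Z ::= u f u]
fufufuZuff => fufufuufuuff   [Z ::= u f u]

S => fPf => fVZff => fSfZff => fufZff => fufZZuff => fufufuZuff => fufufuufuuff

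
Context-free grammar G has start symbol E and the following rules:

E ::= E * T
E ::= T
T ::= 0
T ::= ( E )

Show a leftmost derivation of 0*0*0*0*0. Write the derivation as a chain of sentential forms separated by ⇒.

E ⇒ E*T   [E ::= E * T]
E*T ⇒ E*T*T   [E ::= E * T]
E*T*T ⇒ E*T*T*T   [E ::= E * T]
E*T*T*T ⇒ E*T*T*T*T   [E ::= E * T]
E*T*T*T*T ⇒ T*T*T*T*T   [E ::= T]
T*T*T*T*T ⇒ 0*T*T*T*T   [T ::= 0]
0*T*T*T*T ⇒ 0*0*T*T*T   [T ::= 0]
0*0*T*T*T ⇒ 0*0*0*T*T   [T ::= 0]
0*0*0*T*T ⇒ 0*0*0*0*T   [T ::= 0]
0*0*0*0*T ⇒ 0*0*0*0*0   [T ::= 0]

E⇒E*T⇒E*T*T⇒E*T*T*T⇒E*T*T*T*T⇒T*T*T*T*T⇒0*T*T*T*T⇒0*0*T*T*T⇒0*0*0*T*T⇒0*0*0*0*T⇒0*0*0*0*0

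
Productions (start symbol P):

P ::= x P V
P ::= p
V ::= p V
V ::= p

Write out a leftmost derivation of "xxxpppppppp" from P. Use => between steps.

P=>xPV=>xxPVV=>xxxPVVV=>xxxpVVV=>xxxppVV=>xxxpppVV=>xxxppppVV=>xxxpppppV=>xxxppppppV=>xxxpppppppV=>xxxpppppppp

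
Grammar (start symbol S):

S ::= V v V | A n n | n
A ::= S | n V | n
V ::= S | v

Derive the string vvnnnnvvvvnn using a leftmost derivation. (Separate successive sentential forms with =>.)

S => VvV => vvV => vvS => vvAnn => vvnVnn => vvnSnn => vvnVvVnn => vvnSvVnn => vvnVvVvVnn => vvnSvVvVnn => vvnAnnvVvVnn => vvnnnnvVvVnn => vvnnnnvvvVnn => vvnnnnvvvvnn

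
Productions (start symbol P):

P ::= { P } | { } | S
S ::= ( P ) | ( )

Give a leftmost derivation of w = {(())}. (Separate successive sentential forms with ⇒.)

P ⇒ {P} ⇒ {S} ⇒ {(P)} ⇒ {(S)} ⇒ {(())}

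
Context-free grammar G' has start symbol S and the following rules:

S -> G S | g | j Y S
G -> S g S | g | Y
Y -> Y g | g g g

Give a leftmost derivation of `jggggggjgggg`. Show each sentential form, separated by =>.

S => jYS   [S -> j Y S]
jYS => jYgS   [Y -> Y g]
jYgS => jYggS   [Y -> Y g]
jYggS => jYgggS   [Y -> Y g]
jYgggS => jggggggS   [Y -> g g g]
jggggggS => jggggggjYS   [S -> j Y S]
jggggggjYS => jggggggjgggS   [Y -> g g g]
jggggggjgggS => jggggggjgggg   [S -> g]

S => jYS => jYgS => jYggS => jYgggS => jggggggS => jggggggjYS => jggggggjgggS => jggggggjgggg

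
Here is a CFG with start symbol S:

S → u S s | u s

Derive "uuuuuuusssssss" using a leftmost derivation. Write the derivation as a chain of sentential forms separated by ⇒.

S ⇒ uSs   [S → u S s]
uSs ⇒ uuSss   [S → u S s]
uuSss ⇒ uuuSsss   [S → u S s]
uuuSsss ⇒ uuuuSssss   [S → u S s]
uuuuSssss ⇒ uuuuuSsssss   [S → u S s]
uuuuuSsssss ⇒ uuuuuuSssssss   [S → u S s]
uuuuuuSssssss ⇒ uuuuuuusssssss   [S → u s]

S ⇒ uSs ⇒ uuSss ⇒ uuuSsss ⇒ uuuuSssss ⇒ uuuuuSsssss ⇒ uuuuuuSssssss ⇒ uuuuuuusssssss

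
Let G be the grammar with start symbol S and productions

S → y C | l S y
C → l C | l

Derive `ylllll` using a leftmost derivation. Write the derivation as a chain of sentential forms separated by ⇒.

S ⇒ yC ⇒ ylC ⇒ yllC ⇒ ylllC ⇒ yllllC ⇒ ylllll

S ⇒ yC   [S → y C]
yC ⇒ ylC   [C → l C]
ylC ⇒ yllC   [C → l C]
yllC ⇒ ylllC   [C → l C]
ylllC ⇒ yllllC   [C → l C]
yllllC ⇒ ylllll   [C → l]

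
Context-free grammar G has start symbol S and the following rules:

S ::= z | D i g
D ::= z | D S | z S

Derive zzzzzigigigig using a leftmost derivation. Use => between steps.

S=>Dig=>zSig=>zDigig=>zzSigig=>zzDigigig=>zzzSigigig=>zzzDigigigig=>zzzzSigigigig=>zzzzzigigigig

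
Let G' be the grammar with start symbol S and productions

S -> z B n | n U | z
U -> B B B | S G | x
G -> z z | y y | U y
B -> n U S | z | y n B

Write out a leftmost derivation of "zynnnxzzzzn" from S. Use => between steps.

S => zBn   [S -> z B n]
zBn => zynBn   [B -> y n B]
zynBn => zynnUSn   [B -> n U S]
zynnUSn => zynnBBBSn   [U -> B B B]
zynnBBBSn => zynnnUSBBSn   [B -> n U S]
zynnnUSBBSn => zynnnxSBBSn   [U -> x]
zynnnxSBBSn => zynnnxzBBSn   [S -> z]
zynnnxzBBSn => zynnnxzzBSn   [B -> z]
zynnnxzzBSn => zynnnxzzzSn   [B -> z]
zynnnxzzzSn => zynnnxzzzzn   [S -> z]

S => zBn => zynBn => zynnUSn => zynnBBBSn => zynnnUSBBSn => zynnnxSBBSn => zynnnxzBBSn => zynnnxzzBSn => zynnnxzzzSn => zynnnxzzzzn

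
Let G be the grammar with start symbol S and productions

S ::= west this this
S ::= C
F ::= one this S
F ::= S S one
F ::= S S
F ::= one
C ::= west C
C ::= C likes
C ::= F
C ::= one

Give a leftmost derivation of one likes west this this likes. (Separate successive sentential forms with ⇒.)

S ⇒ C ⇒ C likes ⇒ F likes ⇒ S S likes ⇒ C S likes ⇒ C likes S likes ⇒ F likes S likes ⇒ one likes S likes ⇒ one likes west this this likes

S ⇒ C   [S ::= C]
C ⇒ C likes   [C ::= C likes]
C likes ⇒ F likes   [C ::= F]
F likes ⇒ S S likes   [F ::= S S]
S S likes ⇒ C S likes   [S ::= C]
C S likes ⇒ C likes S likes   [C ::= C likes]
C likes S likes ⇒ F likes S likes   [C ::= F]
F likes S likes ⇒ one likes S likes   [F ::= one]
one likes S likes ⇒ one likes west this this likes   [S ::= west this this]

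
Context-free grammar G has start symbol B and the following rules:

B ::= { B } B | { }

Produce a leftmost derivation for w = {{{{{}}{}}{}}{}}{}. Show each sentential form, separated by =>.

B => {B}B   [B ::= { B } B]
{B}B => {{B}B}B   [B ::= { B } B]
{{B}B}B => {{{B}B}B}B   [B ::= { B } B]
{{{B}B}B}B => {{{{B}B}B}B}B   [B ::= { B } B]
{{{{B}B}B}B}B => {{{{{}}B}B}B}B   [B ::= { }]
{{{{{}}B}B}B}B => {{{{{}}{}}B}B}B   [B ::= { }]
{{{{{}}{}}B}B}B => {{{{{}}{}}{}}B}B   [B ::= { }]
{{{{{}}{}}{}}B}B => {{{{{}}{}}{}}{}}B   [B ::= { }]
{{{{{}}{}}{}}{}}B => {{{{{}}{}}{}}{}}{}   [B ::= { }]

B=>{B}B=>{{B}B}B=>{{{B}B}B}B=>{{{{B}B}B}B}B=>{{{{{}}B}B}B}B=>{{{{{}}{}}B}B}B=>{{{{{}}{}}{}}B}B=>{{{{{}}{}}{}}{}}B=>{{{{{}}{}}{}}{}}{}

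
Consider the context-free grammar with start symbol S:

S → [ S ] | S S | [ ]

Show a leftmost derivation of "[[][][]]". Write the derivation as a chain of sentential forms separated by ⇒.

S ⇒ [S]   [S → [ S ]]
[S] ⇒ [SS]   [S → S S]
[SS] ⇒ [[]S]   [S → [ ]]
[[]S] ⇒ [[]SS]   [S → S S]
[[]SS] ⇒ [[][]S]   [S → [ ]]
[[][]S] ⇒ [[][][]]   [S → [ ]]

S⇒[S]⇒[SS]⇒[[]S]⇒[[]SS]⇒[[][]S]⇒[[][][]]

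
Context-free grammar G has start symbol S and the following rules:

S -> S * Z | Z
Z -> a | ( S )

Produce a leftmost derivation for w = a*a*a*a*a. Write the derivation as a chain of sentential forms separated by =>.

S => S*Z   [S -> S * Z]
S*Z => S*Z*Z   [S -> S * Z]
S*Z*Z => S*Z*Z*Z   [S -> S * Z]
S*Z*Z*Z => S*Z*Z*Z*Z   [S -> S * Z]
S*Z*Z*Z*Z => Z*Z*Z*Z*Z   [S -> Z]
Z*Z*Z*Z*Z => a*Z*Z*Z*Z   [Z -> a]
a*Z*Z*Z*Z => a*a*Z*Z*Z   [Z -> a]
a*a*Z*Z*Z => a*a*a*Z*Z   [Z -> a]
a*a*a*Z*Z => a*a*a*a*Z   [Z -> a]
a*a*a*a*Z => a*a*a*a*a   [Z -> a]

S => S*Z => S*Z*Z => S*Z*Z*Z => S*Z*Z*Z*Z => Z*Z*Z*Z*Z => a*Z*Z*Z*Z => a*a*Z*Z*Z => a*a*a*Z*Z => a*a*a*a*Z => a*a*a*a*a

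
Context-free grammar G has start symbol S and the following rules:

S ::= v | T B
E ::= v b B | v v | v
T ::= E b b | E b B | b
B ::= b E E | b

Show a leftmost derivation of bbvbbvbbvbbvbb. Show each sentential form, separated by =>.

S => TB   [S ::= T B]
TB => bB   [T ::= b]
bB => bbEE   [B ::= b E E]
bbEE => bbvbBE   [E ::= v b B]
bbvbBE => bbvbbEEE   [B ::= b E E]
bbvbbEEE => bbvbbvbBEE   [E ::= v b B]
bbvbbvbBEE => bbvbbvbbEE   [B ::= b]
bbvbbvbbEE => bbvbbvbbvbBE   [E ::= v b B]
bbvbbvbbvbBE => bbvbbvbbvbbE   [B ::= b]
bbvbbvbbvbbE => bbvbbvbbvbbvbB   [E ::= v b B]
bbvbbvbbvbbvbB => bbvbbvbbvbbvbb   [B ::= b]

S => TB => bB => bbEE => bbvbBE => bbvbbEEE => bbvbbvbBEE => bbvbbvbbEE => bbvbbvbbvbBE => bbvbbvbbvbbE => bbvbbvbbvbbvbB => bbvbbvbbvbbvbb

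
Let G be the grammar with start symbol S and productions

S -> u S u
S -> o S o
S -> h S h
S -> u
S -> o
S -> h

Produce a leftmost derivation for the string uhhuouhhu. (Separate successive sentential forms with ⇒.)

S ⇒ uSu   [S -> u S u]
uSu ⇒ uhShu   [S -> h S h]
uhShu ⇒ uhhShhu   [S -> h S h]
uhhShhu ⇒ uhhuSuhhu   [S -> u S u]
uhhuSuhhu ⇒ uhhuouhhu   [S -> o]

S ⇒ uSu ⇒ uhShu ⇒ uhhShhu ⇒ uhhuSuhhu ⇒ uhhuouhhu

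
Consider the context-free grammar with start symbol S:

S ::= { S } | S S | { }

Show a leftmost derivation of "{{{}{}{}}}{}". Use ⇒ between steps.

S ⇒ SS ⇒ {S}S ⇒ {{S}}S ⇒ {{SS}}S ⇒ {{SSS}}S ⇒ {{{}SS}}S ⇒ {{{}{}S}}S ⇒ {{{}{}{}}}S ⇒ {{{}{}{}}}{}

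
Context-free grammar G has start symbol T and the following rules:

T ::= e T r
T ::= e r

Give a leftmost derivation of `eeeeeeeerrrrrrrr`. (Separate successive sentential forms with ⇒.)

T⇒eTr⇒eeTrr⇒eeeTrrr⇒eeeeTrrrr⇒eeeeeTrrrrr⇒eeeeeeTrrrrrr⇒eeeeeeeTrrrrrrr⇒eeeeeeeerrrrrrrr

T ⇒ eTr   [T ::= e T r]
eTr ⇒ eeTrr   [T ::= e T r]
eeTrr ⇒ eeeTrrr   [T ::= e T r]
eeeTrrr ⇒ eeeeTrrrr   [T ::= e T r]
eeeeTrrrr ⇒ eeeeeTrrrrr   [T ::= e T r]
eeeeeTrrrrr ⇒ eeeeeeTrrrrrr   [T ::= e T r]
eeeeeeTrrrrrr ⇒ eeeeeeeTrrrrrrr   [T ::= e T r]
eeeeeeeTrrrrrrr ⇒ eeeeeeeerrrrrrrr   [T ::= e r]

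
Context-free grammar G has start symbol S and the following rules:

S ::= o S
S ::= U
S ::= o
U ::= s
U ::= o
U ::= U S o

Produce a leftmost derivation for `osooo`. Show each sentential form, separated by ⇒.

S ⇒ oS ⇒ oU ⇒ oUSo ⇒ osSo ⇒ osoSo ⇒ osoUo ⇒ osooo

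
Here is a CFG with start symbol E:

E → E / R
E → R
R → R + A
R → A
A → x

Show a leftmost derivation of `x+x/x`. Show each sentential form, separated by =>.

E=>E/R=>R/R=>R+A/R=>A+A/R=>x+A/R=>x+x/R=>x+x/A=>x+x/x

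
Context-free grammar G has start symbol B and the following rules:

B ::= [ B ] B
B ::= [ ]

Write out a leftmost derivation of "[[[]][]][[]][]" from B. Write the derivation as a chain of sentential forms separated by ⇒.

B⇒[B]B⇒[[B]B]B⇒[[[]]B]B⇒[[[]][]]B⇒[[[]][]][B]B⇒[[[]][]][[]]B⇒[[[]][]][[]][]

B ⇒ [B]B   [B ::= [ B ] B]
[B]B ⇒ [[B]B]B   [B ::= [ B ] B]
[[B]B]B ⇒ [[[]]B]B   [B ::= [ ]]
[[[]]B]B ⇒ [[[]][]]B   [B ::= [ ]]
[[[]][]]B ⇒ [[[]][]][B]B   [B ::= [ B ] B]
[[[]][]][B]B ⇒ [[[]][]][[]]B   [B ::= [ ]]
[[[]][]][[]]B ⇒ [[[]][]][[]][]   [B ::= [ ]]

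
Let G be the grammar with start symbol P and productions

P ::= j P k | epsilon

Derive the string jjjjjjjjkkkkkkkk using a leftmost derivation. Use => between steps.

P=>jPk=>jjPkk=>jjjPkkk=>jjjjPkkkk=>jjjjjPkkkkk=>jjjjjjPkkkkkk=>jjjjjjjPkkkkkkk=>jjjjjjjjPkkkkkkkk=>jjjjjjjjkkkkkkkk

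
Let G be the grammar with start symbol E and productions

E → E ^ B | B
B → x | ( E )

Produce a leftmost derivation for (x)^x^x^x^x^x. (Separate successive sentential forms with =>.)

E => E^B => E^B^B => E^B^B^B => E^B^B^B^B => E^B^B^B^B^B => B^B^B^B^B^B => (E)^B^B^B^B^B => (B)^B^B^B^B^B => (x)^B^B^B^B^B => (x)^x^B^B^B^B => (x)^x^x^B^B^B => (x)^x^x^x^B^B => (x)^x^x^x^x^B => (x)^x^x^x^x^x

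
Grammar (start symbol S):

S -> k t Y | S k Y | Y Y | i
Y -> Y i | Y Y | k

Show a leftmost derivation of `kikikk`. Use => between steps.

S => YY   [S -> Y Y]
YY => YYY   [Y -> Y Y]
YYY => YiYY   [Y -> Y i]
YiYY => kiYY   [Y -> k]
kiYY => kiYYY   [Y -> Y Y]
kiYYY => kiYiYY   [Y -> Y i]
kiYiYY => kikiYY   [Y -> k]
kikiYY => kikikY   [Y -> k]
kikikY => kikikk   [Y -> k]

S => YY => YYY => YiYY => kiYY => kiYYY => kiYiYY => kikiYY => kikikY => kikikk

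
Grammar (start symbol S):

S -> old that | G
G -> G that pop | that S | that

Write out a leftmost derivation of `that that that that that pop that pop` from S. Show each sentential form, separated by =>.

S => G   [S -> G]
G => that S   [G -> that S]
that S => that G   [S -> G]
that G => that that S   [G -> that S]
that that S => that that G   [S -> G]
that that G => that that G that pop   [G -> G that pop]
that that G that pop => that that that S that pop   [G -> that S]
that that that S that pop => that that that G that pop   [S -> G]
that that that G that pop => that that that G that pop that pop   [G -> G that pop]
that that that G that pop that pop => that that that that that pop that pop   [G -> that]

S => G => that S => that G => that that S => that that G => that that G that pop => that that that S that pop => that that that G that pop => that that that G that pop that pop => that that that that that pop that pop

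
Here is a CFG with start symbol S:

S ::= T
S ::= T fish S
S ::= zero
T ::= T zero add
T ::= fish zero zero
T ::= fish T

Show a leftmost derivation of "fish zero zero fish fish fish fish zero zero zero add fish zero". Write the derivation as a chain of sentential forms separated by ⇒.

S ⇒ T fish S   [S ::= T fish S]
T fish S ⇒ fish zero zero fish S   [T ::= fish zero zero]
fish zero zero fish S ⇒ fish zero zero fish T fish S   [S ::= T fish S]
fish zero zero fish T fish S ⇒ fish zero zero fish fish T fish S   [T ::= fish T]
fish zero zero fish fish T fish S ⇒ fish zero zero fish fish fish T fish S   [T ::= fish T]
fish zero zero fish fish fish T fish S ⇒ fish zero zero fish fish fish T zero add fish S   [T ::= T zero add]
fish zero zero fish fish fish T zero add fish S ⇒ fish zero zero fish fish fish fish zero zero zero add fish S   [T ::= fish zero zero]
fish zero zero fish fish fish fish zero zero zero add fish S ⇒ fish zero zero fish fish fish fish zero zero zero add fish zero   [S ::= zero]

S ⇒ T fish S ⇒ fish zero zero fish S ⇒ fish zero zero fish T fish S ⇒ fish zero zero fish fish T fish S ⇒ fish zero zero fish fish fish T fish S ⇒ fish zero zero fish fish fish T zero add fish S ⇒ fish zero zero fish fish fish fish zero zero zero add fish S ⇒ fish zero zero fish fish fish fish zero zero zero add fish zero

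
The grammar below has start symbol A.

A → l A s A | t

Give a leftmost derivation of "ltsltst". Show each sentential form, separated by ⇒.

A⇒lAsA⇒ltsA⇒ltslAsA⇒ltsltsA⇒ltsltst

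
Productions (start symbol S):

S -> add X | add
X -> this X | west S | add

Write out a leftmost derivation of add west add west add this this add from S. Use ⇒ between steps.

S ⇒ add X ⇒ add west S ⇒ add west add X ⇒ add west add west S ⇒ add west add west add X ⇒ add west add west add this X ⇒ add west add west add this this X ⇒ add west add west add this this add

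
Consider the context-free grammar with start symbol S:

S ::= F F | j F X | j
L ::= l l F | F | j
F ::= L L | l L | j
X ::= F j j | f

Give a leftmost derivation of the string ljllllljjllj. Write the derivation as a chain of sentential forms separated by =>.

S => FF   [S ::= F F]
FF => lLF   [F ::= l L]
lLF => lFF   [L ::= F]
lFF => ljF   [F ::= j]
ljF => ljLL   [F ::= L L]
ljLL => ljllFL   [L ::= l l F]
ljllFL => ljlllLL   [F ::= l L]
ljlllLL => ljlllllFL   [L ::= l l F]
ljlllllFL => ljlllllLLL   [F ::= L L]
ljlllllLLL => ljllllljLL   [L ::= j]
ljllllljLL => ljllllljFL   [L ::= F]
ljllllljFL => ljllllljjL   [F ::= j]
ljllllljjL => ljllllljjllF   [L ::= l l F]
ljllllljjllF => ljllllljjllj   [F ::= j]

S => FF => lLF => lFF => ljF => ljLL => ljllFL => ljlllLL => ljlllllFL => ljlllllLLL => ljllllljLL => ljllllljFL => ljllllljjL => ljllllljjllF => ljllllljjllj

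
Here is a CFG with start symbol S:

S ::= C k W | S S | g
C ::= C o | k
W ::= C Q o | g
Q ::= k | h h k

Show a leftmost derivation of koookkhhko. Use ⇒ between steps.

S ⇒ CkW   [S ::= C k W]
CkW ⇒ CokW   [C ::= C o]
CokW ⇒ CookW   [C ::= C o]
CookW ⇒ CoookW   [C ::= C o]
CoookW ⇒ koookW   [C ::= k]
koookW ⇒ koookCQo   [W ::= C Q o]
koookCQo ⇒ koookkQo   [C ::= k]
koookkQo ⇒ koookkhhko   [Q ::= h h k]

S ⇒ CkW ⇒ CokW ⇒ CookW ⇒ CoookW ⇒ koookW ⇒ koookCQo ⇒ koookkQo ⇒ koookkhhko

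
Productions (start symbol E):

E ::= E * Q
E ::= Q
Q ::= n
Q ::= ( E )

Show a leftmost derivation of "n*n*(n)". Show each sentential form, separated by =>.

E=>E*Q=>E*Q*Q=>Q*Q*Q=>n*Q*Q=>n*n*Q=>n*n*(E)=>n*n*(Q)=>n*n*(n)

E => E*Q   [E ::= E * Q]
E*Q => E*Q*Q   [E ::= E * Q]
E*Q*Q => Q*Q*Q   [E ::= Q]
Q*Q*Q => n*Q*Q   [Q ::= n]
n*Q*Q => n*n*Q   [Q ::= n]
n*n*Q => n*n*(E)   [Q ::= ( E )]
n*n*(E) => n*n*(Q)   [E ::= Q]
n*n*(Q) => n*n*(n)   [Q ::= n]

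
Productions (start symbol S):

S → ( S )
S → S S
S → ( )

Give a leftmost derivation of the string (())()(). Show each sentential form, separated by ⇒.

S ⇒ SS ⇒ (S)S ⇒ (())S ⇒ (())SS ⇒ (())()S ⇒ (())()()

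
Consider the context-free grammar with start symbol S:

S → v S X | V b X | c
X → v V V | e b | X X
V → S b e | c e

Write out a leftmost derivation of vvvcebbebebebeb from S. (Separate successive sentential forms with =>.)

S => vSX   [S → v S X]
vSX => vvSXX   [S → v S X]
vvSXX => vvVbXXX   [S → V b X]
vvVbXXX => vvSbebXXX   [V → S b e]
vvSbebXXX => vvvSXbebXXX   [S → v S X]
vvvSXbebXXX => vvvcXbebXXX   [S → c]
vvvcXbebXXX => vvvcebbebXXX   [X → e b]
vvvcebbebXXX => vvvcebbebebXX   [X → e b]
vvvcebbebebXX => vvvcebbebebebX   [X → e b]
vvvcebbebebebX => vvvcebbebebebeb   [X → e b]

S=>vSX=>vvSXX=>vvVbXXX=>vvSbebXXX=>vvvSXbebXXX=>vvvcXbebXXX=>vvvcebbebXXX=>vvvcebbebebXX=>vvvcebbebebebX=>vvvcebbebebebeb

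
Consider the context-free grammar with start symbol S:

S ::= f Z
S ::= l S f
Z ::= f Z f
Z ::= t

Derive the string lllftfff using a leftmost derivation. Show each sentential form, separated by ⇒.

S ⇒ lSf   [S ::= l S f]
lSf ⇒ llSff   [S ::= l S f]
llSff ⇒ lllSfff   [S ::= l S f]
lllSfff ⇒ lllfZfff   [S ::= f Z]
lllfZfff ⇒ lllftfff   [Z ::= t]

S ⇒ lSf ⇒ llSff ⇒ lllSfff ⇒ lllfZfff ⇒ lllftfff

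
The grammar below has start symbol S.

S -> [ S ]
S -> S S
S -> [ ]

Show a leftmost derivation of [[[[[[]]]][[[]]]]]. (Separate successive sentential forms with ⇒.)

S ⇒ [S] ⇒ [[S]] ⇒ [[SS]] ⇒ [[[S]S]] ⇒ [[[[S]]S]] ⇒ [[[[[S]]]S]] ⇒ [[[[[[]]]]S]] ⇒ [[[[[[]]]][S]]] ⇒ [[[[[[]]]][[S]]]] ⇒ [[[[[[]]]][[[]]]]]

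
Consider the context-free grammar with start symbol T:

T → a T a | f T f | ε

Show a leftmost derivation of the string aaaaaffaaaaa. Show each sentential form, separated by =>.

T => aTa => aaTaa => aaaTaaa => aaaaTaaaa => aaaaaTaaaaa => aaaaafTfaaaaa => aaaaaffaaaaa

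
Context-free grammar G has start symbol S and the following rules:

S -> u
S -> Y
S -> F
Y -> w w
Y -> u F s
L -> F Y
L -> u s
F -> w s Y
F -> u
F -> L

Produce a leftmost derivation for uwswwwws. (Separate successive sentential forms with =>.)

S => Y   [S -> Y]
Y => uFs   [Y -> u F s]
uFs => uLs   [F -> L]
uLs => uFYs   [L -> F Y]
uFYs => uwsYYs   [F -> w s Y]
uwsYYs => uwswwYs   [Y -> w w]
uwswwYs => uwswwwws   [Y -> w w]

S => Y => uFs => uLs => uFYs => uwsYYs => uwswwYs => uwswwwws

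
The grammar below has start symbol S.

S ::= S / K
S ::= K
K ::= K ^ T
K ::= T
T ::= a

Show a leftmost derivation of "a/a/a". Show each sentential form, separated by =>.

S => S/K => S/K/K => K/K/K => T/K/K => a/K/K => a/T/K => a/a/K => a/a/T => a/a/a

S => S/K   [S ::= S / K]
S/K => S/K/K   [S ::= S / K]
S/K/K => K/K/K   [S ::= K]
K/K/K => T/K/K   [K ::= T]
T/K/K => a/K/K   [T ::= a]
a/K/K => a/T/K   [K ::= T]
a/T/K => a/a/K   [T ::= a]
a/a/K => a/a/T   [K ::= T]
a/a/T => a/a/a   [T ::= a]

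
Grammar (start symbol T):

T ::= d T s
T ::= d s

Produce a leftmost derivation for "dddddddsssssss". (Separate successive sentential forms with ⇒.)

T ⇒ dTs ⇒ ddTss ⇒ dddTsss ⇒ ddddTssss ⇒ dddddTsssss ⇒ ddddddTssssss ⇒ dddddddsssssss

T ⇒ dTs   [T ::= d T s]
dTs ⇒ ddTss   [T ::= d T s]
ddTss ⇒ dddTsss   [T ::= d T s]
dddTsss ⇒ ddddTssss   [T ::= d T s]
ddddTssss ⇒ dddddTsssss   [T ::= d T s]
dddddTsssss ⇒ ddddddTssssss   [T ::= d T s]
ddddddTssssss ⇒ dddddddsssssss   [T ::= d s]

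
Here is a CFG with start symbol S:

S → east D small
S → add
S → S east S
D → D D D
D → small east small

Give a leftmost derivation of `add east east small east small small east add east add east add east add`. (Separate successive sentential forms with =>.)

S => S east S => S east S east S => S east S east S east S => S east S east S east S east S => add east S east S east S east S => add east S east S east S east S east S => add east east D small east S east S east S east S => add east east small east small small east S east S east S east S => add east east small east small small east add east S east S east S => add east east small east small small east add east add east S east S => add east east small east small small east add east add east add east S => add east east small east small small east add east add east add east add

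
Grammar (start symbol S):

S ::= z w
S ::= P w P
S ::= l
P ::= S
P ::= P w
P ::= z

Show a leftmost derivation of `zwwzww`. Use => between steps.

S => PwP => SwP => zwwP => zwwPw => zwwPww => zwwzww

S => PwP   [S ::= P w P]
PwP => SwP   [P ::= S]
SwP => zwwP   [S ::= z w]
zwwP => zwwPw   [P ::= P w]
zwwPw => zwwPww   [P ::= P w]
zwwPww => zwwzww   [P ::= z]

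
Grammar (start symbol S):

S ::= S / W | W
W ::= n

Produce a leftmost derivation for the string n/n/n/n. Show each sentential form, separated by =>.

S => S/W   [S ::= S / W]
S/W => S/W/W   [S ::= S / W]
S/W/W => S/W/W/W   [S ::= S / W]
S/W/W/W => W/W/W/W   [S ::= W]
W/W/W/W => n/W/W/W   [W ::= n]
n/W/W/W => n/n/W/W   [W ::= n]
n/n/W/W => n/n/n/W   [W ::= n]
n/n/n/W => n/n/n/n   [W ::= n]

S => S/W => S/W/W => S/W/W/W => W/W/W/W => n/W/W/W => n/n/W/W => n/n/n/W => n/n/n/n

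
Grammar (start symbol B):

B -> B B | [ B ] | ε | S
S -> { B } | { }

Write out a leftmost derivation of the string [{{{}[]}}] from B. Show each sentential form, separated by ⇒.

B ⇒ [B]   [B -> [ B ]]
[B] ⇒ [S]   [B -> S]
[S] ⇒ [{B}]   [S -> { B }]
[{B}] ⇒ [{S}]   [B -> S]
[{S}] ⇒ [{{B}}]   [S -> { B }]
[{{B}}] ⇒ [{{BB}}]   [B -> B B]
[{{BB}}] ⇒ [{{BBB}}]   [B -> B B]
[{{BBB}}] ⇒ [{{SBB}}]   [B -> S]
[{{SBB}}] ⇒ [{{{}BB}}]   [S -> { }]
[{{{}BB}}] ⇒ [{{{}[B]B}}]   [B -> [ B ]]
[{{{}[B]B}}] ⇒ [{{{}[]B}}]   [B -> ε]
[{{{}[]B}}] ⇒ [{{{}[]}}]   [B -> ε]

B ⇒ [B] ⇒ [S] ⇒ [{B}] ⇒ [{S}] ⇒ [{{B}}] ⇒ [{{BB}}] ⇒ [{{BBB}}] ⇒ [{{SBB}}] ⇒ [{{{}BB}}] ⇒ [{{{}[B]B}}] ⇒ [{{{}[]B}}] ⇒ [{{{}[]}}]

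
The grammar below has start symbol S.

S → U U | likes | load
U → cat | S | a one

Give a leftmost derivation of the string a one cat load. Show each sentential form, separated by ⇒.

S ⇒ U U ⇒ a one U ⇒ a one S ⇒ a one U U ⇒ a one cat U ⇒ a one cat S ⇒ a one cat load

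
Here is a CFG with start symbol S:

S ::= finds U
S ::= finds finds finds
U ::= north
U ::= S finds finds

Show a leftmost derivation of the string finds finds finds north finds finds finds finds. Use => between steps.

S => finds U => finds S finds finds => finds finds U finds finds => finds finds S finds finds finds finds => finds finds finds U finds finds finds finds => finds finds finds north finds finds finds finds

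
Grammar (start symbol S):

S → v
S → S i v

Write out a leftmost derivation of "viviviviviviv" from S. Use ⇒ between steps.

S ⇒ Siv ⇒ Siviv ⇒ Siviviv ⇒ Siviviviv ⇒ Siviviviviv ⇒ Siviviviviviv ⇒ viviviviviviv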